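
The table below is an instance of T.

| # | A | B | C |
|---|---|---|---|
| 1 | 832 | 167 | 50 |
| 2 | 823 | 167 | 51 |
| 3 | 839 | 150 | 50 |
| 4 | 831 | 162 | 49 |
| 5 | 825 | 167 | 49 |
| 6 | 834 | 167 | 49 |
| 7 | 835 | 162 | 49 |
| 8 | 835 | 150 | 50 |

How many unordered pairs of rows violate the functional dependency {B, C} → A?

(B=150, C=50): violating pairs (3,8) — 1 pair.
(B=162, C=49): violating pairs (4,7) — 1 pair.
(B=167, C=49): violating pairs (5,6) — 1 pair.

3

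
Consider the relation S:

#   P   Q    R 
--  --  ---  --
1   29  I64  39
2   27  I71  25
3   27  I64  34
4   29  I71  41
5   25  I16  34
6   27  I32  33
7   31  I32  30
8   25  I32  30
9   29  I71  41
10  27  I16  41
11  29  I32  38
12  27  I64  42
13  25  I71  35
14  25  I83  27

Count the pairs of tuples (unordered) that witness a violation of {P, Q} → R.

1

(P=27, Q=I64): violating pairs (3,12) — 1 pair.
(P=29, Q=I71): all 2 rows agree on R — 0 pairs.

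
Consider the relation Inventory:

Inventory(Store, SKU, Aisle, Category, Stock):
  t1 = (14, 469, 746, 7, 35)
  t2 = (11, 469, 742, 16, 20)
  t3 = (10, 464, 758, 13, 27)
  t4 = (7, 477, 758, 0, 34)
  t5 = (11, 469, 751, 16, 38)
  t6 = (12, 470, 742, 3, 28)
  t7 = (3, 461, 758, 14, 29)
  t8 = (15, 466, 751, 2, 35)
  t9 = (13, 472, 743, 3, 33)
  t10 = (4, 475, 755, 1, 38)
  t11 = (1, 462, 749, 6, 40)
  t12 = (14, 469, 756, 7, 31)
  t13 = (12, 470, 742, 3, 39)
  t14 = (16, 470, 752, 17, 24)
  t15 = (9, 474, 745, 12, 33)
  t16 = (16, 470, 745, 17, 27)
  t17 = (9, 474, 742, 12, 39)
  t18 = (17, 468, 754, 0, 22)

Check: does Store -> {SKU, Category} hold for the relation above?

Yes

Store=14: rows 1, 12 → {SKU,Category} = (469, 7), (469, 7) ✓
Store=11: rows 2, 5 → {SKU,Category} = (469, 16), (469, 16) ✓
Store=10: row 3 → {SKU,Category} = (464, 13) ✓
Store=7: row 4 → {SKU,Category} = (477, 0) ✓
Store=12: rows 6, 13 → {SKU,Category} = (470, 3), (470, 3) ✓
Store=3: row 7 → {SKU,Category} = (461, 14) ✓
Store=15: row 8 → {SKU,Category} = (466, 2) ✓
Store=13: row 9 → {SKU,Category} = (472, 3) ✓
Store=4: row 10 → {SKU,Category} = (475, 1) ✓
Store=1: row 11 → {SKU,Category} = (462, 6) ✓
Store=16: rows 14, 16 → {SKU,Category} = (470, 17), (470, 17) ✓
Store=9: rows 15, 17 → {SKU,Category} = (474, 12), (474, 12) ✓
Store=17: row 18 → {SKU,Category} = (468, 0) ✓
Every Store value is associated with a single {SKU, Category} value, so Store -> {SKU, Category} holds.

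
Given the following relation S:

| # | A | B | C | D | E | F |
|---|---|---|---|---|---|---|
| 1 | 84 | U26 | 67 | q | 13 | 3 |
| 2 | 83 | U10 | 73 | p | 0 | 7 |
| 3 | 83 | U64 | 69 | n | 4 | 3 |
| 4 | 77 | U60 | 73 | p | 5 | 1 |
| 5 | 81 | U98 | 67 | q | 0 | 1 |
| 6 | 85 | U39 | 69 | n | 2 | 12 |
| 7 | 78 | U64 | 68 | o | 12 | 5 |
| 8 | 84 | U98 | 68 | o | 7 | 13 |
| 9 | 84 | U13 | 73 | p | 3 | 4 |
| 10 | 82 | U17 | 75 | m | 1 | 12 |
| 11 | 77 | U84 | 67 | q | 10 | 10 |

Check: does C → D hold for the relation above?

C=67: rows 1, 5, 11 → D = q, q, q ✓
C=73: rows 2, 4, 9 → D = p, p, p ✓
C=69: rows 3, 6 → D = n, n ✓
C=68: rows 7, 8 → D = o, o ✓
C=75: row 10 → D = m ✓
Every C value is associated with a single D value, so C → D holds.

Yes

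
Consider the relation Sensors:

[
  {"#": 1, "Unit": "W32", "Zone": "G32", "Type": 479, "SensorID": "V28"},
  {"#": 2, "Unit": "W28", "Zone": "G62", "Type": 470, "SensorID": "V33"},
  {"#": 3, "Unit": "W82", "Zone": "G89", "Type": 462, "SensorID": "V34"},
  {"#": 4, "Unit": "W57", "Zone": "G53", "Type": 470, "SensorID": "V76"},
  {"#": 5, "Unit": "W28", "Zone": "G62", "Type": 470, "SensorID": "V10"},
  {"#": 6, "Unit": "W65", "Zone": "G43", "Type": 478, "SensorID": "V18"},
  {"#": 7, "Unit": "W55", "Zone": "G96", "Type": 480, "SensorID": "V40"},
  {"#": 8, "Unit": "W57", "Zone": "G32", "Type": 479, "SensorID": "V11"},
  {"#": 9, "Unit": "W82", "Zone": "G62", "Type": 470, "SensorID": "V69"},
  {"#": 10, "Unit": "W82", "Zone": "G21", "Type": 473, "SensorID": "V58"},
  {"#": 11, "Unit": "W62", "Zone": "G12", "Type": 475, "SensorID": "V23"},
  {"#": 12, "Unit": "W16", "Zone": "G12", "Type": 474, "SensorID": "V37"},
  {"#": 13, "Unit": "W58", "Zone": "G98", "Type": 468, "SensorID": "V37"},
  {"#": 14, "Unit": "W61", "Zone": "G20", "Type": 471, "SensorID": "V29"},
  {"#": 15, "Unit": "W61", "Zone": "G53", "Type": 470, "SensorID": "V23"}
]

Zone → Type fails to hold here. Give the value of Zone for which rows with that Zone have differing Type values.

G12

Zone=G32: rows 1, 8 → Type = 479, 479 ✓
Zone=G62: rows 2, 5, 9 → Type = 470, 470, 470 ✓
Zone=G89: row 3 → Type = 462 ✓
Zone=G53: rows 4, 15 → Type = 470, 470 ✓
Zone=G43: row 6 → Type = 478 ✓
Zone=G96: row 7 → Type = 480 ✓
Zone=G21: row 10 → Type = 473 ✓
Zone=G12: rows 11, 12 → Type takes values {475, 474} — violation
Zone=G98: row 13 → Type = 468 ✓
Zone=G20: row 14 → Type = 471 ✓
The only Zone value with inconsistent Type is Zone=G12.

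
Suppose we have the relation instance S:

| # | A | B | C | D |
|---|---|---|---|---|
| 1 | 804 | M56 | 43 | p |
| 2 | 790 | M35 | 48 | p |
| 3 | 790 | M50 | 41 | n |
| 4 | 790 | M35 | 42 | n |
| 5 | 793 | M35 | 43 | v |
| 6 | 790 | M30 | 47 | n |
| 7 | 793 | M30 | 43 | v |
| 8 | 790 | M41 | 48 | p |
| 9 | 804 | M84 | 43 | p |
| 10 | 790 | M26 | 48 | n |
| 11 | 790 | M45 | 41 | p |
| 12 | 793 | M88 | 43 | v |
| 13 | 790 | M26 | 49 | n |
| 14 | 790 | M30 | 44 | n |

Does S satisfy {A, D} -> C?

(A=804, D=p): rows 1, 9 → C = 43, 43 ✓
(A=790, D=p): rows 2, 8, 11 → C takes values {48, 41} — violation
(A=790, D=n): rows 3, 4, 6, 10, 13, 14 → C takes values {41, 42, 47, 48, 49, 44} — violation
(A=793, D=v): rows 5, 7, 12 → C = 43, 43, 43 ✓
Two rows agree on {A, D} but differ on C, so {A, D} -> C does not hold.

No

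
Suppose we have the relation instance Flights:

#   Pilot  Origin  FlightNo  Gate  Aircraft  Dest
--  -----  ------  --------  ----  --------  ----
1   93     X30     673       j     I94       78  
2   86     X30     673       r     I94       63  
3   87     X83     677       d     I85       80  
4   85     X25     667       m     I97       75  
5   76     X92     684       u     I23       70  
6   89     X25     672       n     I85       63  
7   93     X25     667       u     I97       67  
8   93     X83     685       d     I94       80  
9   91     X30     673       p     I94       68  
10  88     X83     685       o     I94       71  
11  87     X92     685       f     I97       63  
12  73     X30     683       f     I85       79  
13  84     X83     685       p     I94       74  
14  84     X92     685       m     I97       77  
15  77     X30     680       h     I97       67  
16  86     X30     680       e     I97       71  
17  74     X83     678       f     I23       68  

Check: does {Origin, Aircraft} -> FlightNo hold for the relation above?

(Origin=X30, Aircraft=I94): rows 1, 2, 9 → FlightNo = 673, 673, 673 ✓
(Origin=X83, Aircraft=I85): row 3 → FlightNo = 677 ✓
(Origin=X25, Aircraft=I97): rows 4, 7 → FlightNo = 667, 667 ✓
(Origin=X92, Aircraft=I23): row 5 → FlightNo = 684 ✓
(Origin=X25, Aircraft=I85): row 6 → FlightNo = 672 ✓
(Origin=X83, Aircraft=I94): rows 8, 10, 13 → FlightNo = 685, 685, 685 ✓
(Origin=X92, Aircraft=I97): rows 11, 14 → FlightNo = 685, 685 ✓
(Origin=X30, Aircraft=I85): row 12 → FlightNo = 683 ✓
(Origin=X30, Aircraft=I97): rows 15, 16 → FlightNo = 680, 680 ✓
(Origin=X83, Aircraft=I23): row 17 → FlightNo = 678 ✓
Every {Origin, Aircraft} value is associated with a single FlightNo value, so {Origin, Aircraft} -> FlightNo holds.

Yes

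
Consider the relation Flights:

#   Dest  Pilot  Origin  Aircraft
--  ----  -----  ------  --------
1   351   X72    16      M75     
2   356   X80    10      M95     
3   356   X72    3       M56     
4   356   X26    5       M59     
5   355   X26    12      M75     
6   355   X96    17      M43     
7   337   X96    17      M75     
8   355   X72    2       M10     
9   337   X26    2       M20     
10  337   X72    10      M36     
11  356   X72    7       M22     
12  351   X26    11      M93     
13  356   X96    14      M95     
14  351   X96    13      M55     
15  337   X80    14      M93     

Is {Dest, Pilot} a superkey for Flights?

No

Rows 3 and 11 have the same {Dest, Pilot} value (Dest=356, Pilot=X72) but are distinct tuples, so {Dest, Pilot} does not determine every attribute — not a superkey.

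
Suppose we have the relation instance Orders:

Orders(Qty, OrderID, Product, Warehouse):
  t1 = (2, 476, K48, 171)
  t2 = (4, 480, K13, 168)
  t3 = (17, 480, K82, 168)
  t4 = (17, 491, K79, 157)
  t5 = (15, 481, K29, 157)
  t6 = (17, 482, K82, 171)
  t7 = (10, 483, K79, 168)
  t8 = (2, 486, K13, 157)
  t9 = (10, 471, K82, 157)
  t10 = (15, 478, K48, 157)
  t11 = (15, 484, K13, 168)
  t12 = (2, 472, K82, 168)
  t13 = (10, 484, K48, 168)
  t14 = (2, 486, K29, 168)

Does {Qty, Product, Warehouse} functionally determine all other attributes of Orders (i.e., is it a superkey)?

Yes

All 14 rows have distinct {Qty, Product, Warehouse} values, so {Qty, Product, Warehouse} → (all attributes) holds and {Qty, Product, Warehouse} is a superkey.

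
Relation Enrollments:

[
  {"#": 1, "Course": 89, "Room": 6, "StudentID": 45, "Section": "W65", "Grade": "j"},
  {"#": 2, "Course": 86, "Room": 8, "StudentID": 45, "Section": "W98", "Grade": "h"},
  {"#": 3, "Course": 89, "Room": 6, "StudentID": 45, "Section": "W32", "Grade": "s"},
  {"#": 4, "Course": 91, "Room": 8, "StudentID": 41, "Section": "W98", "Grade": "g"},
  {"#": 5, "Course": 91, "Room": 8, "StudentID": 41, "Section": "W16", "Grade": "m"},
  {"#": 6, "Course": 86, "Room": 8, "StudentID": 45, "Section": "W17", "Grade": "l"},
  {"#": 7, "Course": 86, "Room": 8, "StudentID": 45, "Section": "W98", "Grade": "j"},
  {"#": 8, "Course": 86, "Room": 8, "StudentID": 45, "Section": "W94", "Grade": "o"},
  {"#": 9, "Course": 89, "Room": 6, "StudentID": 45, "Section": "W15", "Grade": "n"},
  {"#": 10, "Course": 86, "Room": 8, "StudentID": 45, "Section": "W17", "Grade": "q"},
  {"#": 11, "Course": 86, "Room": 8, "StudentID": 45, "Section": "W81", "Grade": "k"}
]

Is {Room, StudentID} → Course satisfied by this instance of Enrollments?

(Room=6, StudentID=45): rows 1, 3, 9 → Course = 89, 89, 89 ✓
(Room=8, StudentID=45): rows 2, 6, 7, 8, 10, 11 → Course = 86, 86, 86, 86, 86, 86 ✓
(Room=8, StudentID=41): rows 4, 5 → Course = 91, 91 ✓
Every {Room, StudentID} value is associated with a single Course value, so {Room, StudentID} → Course holds.

Yes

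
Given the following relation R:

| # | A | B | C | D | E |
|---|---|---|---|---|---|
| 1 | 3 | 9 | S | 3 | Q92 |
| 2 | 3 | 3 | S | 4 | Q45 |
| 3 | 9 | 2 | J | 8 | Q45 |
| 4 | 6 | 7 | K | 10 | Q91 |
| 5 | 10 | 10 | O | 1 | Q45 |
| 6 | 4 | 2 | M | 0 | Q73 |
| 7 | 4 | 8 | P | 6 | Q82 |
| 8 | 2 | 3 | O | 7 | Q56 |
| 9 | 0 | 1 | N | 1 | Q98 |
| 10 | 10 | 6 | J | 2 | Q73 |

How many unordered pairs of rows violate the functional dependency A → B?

A=3: violating pairs (1,2) — 1 pair.
A=10: violating pairs (5,10) — 1 pair.
A=4: violating pairs (6,7) — 1 pair.

3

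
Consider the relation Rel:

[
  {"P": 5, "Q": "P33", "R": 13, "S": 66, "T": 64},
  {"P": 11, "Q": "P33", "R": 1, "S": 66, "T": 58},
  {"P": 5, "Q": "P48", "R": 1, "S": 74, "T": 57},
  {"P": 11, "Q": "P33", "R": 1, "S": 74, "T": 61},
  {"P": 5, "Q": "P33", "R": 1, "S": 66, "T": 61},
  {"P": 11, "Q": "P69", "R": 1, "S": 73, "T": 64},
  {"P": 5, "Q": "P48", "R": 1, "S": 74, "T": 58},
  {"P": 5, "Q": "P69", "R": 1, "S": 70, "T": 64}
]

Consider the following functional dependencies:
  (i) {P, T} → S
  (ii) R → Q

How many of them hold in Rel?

0

(i) {P, T} → S: (P=5, T=64): 2 rows → S takes values {66, 70} — violation — fails.
(ii) R → Q: R=1: 7 rows → Q takes values {P33, P48, P69} — violation — fails.
None of the 2 dependencies hold.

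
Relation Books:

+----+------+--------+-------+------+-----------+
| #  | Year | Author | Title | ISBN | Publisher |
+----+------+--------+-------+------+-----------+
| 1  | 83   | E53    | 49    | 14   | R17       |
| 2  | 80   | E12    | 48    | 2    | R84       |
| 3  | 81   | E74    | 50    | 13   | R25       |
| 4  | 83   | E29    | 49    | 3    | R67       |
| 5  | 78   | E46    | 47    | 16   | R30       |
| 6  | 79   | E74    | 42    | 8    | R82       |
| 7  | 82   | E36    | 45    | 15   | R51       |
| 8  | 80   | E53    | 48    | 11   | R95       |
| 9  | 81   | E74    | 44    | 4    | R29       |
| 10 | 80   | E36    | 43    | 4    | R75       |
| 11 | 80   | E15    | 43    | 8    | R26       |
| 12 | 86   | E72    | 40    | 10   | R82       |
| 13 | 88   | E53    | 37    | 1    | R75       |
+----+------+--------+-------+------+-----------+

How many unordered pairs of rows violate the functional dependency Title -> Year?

Title=49: all 2 rows agree on Year — 0 pairs.
Title=48: all 2 rows agree on Year — 0 pairs.
Title=43: all 2 rows agree on Year — 0 pairs.

0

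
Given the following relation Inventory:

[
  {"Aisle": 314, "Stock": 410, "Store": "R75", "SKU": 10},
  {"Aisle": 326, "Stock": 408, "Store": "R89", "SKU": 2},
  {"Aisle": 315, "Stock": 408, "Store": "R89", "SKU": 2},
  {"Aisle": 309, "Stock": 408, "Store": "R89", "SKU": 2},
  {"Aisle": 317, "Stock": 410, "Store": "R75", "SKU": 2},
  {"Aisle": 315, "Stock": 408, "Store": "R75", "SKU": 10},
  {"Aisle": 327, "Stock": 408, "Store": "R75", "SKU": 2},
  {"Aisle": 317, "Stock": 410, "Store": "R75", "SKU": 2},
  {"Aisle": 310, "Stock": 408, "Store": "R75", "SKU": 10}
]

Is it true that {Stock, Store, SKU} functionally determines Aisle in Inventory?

No

(Stock=410, Store=R75, SKU=10): 1 row → Aisle = 314 ✓
(Stock=408, Store=R89, SKU=2): 3 rows → Aisle takes values {326, 315, 309} — violation
(Stock=410, Store=R75, SKU=2): 2 rows → Aisle = 317, 317 ✓
(Stock=408, Store=R75, SKU=10): 2 rows → Aisle takes values {315, 310} — violation
(Stock=408, Store=R75, SKU=2): 1 row → Aisle = 327 ✓
Two rows agree on {Stock, Store, SKU} but differ on Aisle, so {Stock, Store, SKU} → Aisle does not hold.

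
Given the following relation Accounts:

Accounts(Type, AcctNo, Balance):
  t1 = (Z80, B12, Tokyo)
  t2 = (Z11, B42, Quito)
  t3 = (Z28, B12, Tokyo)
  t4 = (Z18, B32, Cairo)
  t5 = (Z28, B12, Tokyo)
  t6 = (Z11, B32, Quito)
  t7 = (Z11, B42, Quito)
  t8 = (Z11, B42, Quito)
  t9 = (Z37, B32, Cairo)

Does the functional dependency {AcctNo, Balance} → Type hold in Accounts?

No

(AcctNo=B12, Balance=Tokyo): rows 1, 3, 5 → Type takes values {Z80, Z28} — violation
(AcctNo=B42, Balance=Quito): rows 2, 7, 8 → Type = Z11, Z11, Z11 ✓
(AcctNo=B32, Balance=Cairo): rows 4, 9 → Type takes values {Z18, Z37} — violation
(AcctNo=B32, Balance=Quito): row 6 → Type = Z11 ✓
Two rows agree on {AcctNo, Balance} but differ on Type, so {AcctNo, Balance} → Type does not hold.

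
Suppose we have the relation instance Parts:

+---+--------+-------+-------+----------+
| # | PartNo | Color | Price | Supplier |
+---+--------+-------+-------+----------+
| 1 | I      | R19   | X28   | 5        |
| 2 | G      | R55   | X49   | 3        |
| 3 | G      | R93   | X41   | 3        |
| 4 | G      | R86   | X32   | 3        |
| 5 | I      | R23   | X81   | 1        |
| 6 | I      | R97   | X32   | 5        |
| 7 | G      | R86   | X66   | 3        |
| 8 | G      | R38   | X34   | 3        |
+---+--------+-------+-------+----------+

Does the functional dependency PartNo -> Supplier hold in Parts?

PartNo=I: rows 1, 5, 6 → Supplier takes values {5, 1} — violation
PartNo=G: rows 2, 3, 4, 7, 8 → Supplier = 3, 3, 3, 3, 3 ✓
Two rows agree on PartNo but differ on Supplier, so PartNo -> Supplier does not hold.

No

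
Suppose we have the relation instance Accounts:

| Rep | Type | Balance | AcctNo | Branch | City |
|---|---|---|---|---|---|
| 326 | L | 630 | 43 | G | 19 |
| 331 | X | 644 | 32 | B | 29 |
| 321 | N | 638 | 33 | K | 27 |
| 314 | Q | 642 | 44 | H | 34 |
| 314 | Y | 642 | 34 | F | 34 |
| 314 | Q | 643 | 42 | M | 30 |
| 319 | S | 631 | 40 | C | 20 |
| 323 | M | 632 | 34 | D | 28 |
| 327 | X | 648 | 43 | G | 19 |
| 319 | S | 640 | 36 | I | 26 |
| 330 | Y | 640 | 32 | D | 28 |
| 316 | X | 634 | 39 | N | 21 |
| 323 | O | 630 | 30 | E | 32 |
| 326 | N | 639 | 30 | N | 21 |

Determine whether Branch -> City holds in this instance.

Branch=G: 2 rows → City = 19, 19 ✓
Branch=B: 1 row → City = 29 ✓
Branch=K: 1 row → City = 27 ✓
Branch=H: 1 row → City = 34 ✓
Branch=F: 1 row → City = 34 ✓
Branch=M: 1 row → City = 30 ✓
Branch=C: 1 row → City = 20 ✓
Branch=D: 2 rows → City = 28, 28 ✓
Branch=I: 1 row → City = 26 ✓
Branch=N: 2 rows → City = 21, 21 ✓
Branch=E: 1 row → City = 32 ✓
Every Branch value is associated with a single City value, so Branch -> City holds.

Yes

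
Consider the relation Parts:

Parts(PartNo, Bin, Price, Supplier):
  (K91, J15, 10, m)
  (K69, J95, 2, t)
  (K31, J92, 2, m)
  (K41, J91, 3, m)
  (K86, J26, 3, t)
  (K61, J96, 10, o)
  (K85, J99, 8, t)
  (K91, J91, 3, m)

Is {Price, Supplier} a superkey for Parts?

Two distinct rows share (Price=3, Supplier=m), so {Price, Supplier} does not determine every attribute — not a superkey.

No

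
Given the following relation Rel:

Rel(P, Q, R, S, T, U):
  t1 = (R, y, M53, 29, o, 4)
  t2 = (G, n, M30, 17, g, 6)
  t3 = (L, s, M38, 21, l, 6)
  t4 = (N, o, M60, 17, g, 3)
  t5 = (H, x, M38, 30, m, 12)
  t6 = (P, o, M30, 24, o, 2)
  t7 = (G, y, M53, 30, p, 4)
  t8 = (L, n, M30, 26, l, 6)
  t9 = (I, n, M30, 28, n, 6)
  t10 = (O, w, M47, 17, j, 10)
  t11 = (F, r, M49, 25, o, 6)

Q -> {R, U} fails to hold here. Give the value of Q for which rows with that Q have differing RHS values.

o

Q=y: rows 1, 7 → {R,U} = (M53, 4), (M53, 4) ✓
Q=n: rows 2, 8, 9 → {R,U} = (M30, 6), (M30, 6), (M30, 6) ✓
Q=s: row 3 → {R,U} = (M38, 6) ✓
Q=o: rows 4, 6 → {R,U} takes values {(M60, 3), (M30, 2)} — violation
Q=x: row 5 → {R,U} = (M38, 12) ✓
Q=w: row 10 → {R,U} = (M47, 10) ✓
Q=r: row 11 → {R,U} = (M49, 6) ✓
The only Q value with inconsistent RHS is Q=o.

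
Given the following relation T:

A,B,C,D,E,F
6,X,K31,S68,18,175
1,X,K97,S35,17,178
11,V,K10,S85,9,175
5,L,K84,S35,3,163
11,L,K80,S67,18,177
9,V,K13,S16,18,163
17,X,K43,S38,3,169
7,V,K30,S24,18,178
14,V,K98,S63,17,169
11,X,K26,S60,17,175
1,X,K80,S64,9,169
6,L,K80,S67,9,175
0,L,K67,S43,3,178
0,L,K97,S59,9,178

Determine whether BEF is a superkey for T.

Yes

All 14 rows have distinct BEF values, so BEF → (all attributes) holds and BEF is a superkey.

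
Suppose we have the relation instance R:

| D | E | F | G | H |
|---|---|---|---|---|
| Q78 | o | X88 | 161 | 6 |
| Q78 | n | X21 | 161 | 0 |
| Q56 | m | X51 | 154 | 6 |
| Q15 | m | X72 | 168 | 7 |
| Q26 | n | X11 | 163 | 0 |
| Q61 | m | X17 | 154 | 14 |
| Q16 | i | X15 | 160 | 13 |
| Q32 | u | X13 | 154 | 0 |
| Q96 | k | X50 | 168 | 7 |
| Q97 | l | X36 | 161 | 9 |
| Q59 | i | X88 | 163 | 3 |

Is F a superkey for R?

Two distinct rows share F=X88, so F does not determine every attribute — not a superkey.

No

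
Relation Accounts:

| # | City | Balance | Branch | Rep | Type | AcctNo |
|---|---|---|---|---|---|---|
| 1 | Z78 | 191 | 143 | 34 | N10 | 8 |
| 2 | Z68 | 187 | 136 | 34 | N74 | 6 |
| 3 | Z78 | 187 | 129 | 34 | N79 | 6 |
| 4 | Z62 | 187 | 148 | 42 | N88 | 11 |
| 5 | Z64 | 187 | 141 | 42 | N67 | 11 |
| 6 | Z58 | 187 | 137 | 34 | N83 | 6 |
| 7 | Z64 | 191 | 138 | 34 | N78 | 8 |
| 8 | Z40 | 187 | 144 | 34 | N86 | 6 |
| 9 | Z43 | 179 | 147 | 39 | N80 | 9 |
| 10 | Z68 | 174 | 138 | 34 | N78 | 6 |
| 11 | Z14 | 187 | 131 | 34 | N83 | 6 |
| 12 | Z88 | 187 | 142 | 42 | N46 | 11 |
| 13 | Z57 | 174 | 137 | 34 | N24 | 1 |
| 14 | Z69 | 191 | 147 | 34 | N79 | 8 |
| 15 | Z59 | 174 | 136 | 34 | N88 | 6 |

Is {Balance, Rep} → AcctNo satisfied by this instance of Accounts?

No

(Balance=191, Rep=34): rows 1, 7, 14 → AcctNo = 8, 8, 8 ✓
(Balance=187, Rep=34): rows 2, 3, 6, 8, 11 → AcctNo = 6, 6, 6, 6, 6 ✓
(Balance=187, Rep=42): rows 4, 5, 12 → AcctNo = 11, 11, 11 ✓
(Balance=179, Rep=39): row 9 → AcctNo = 9 ✓
(Balance=174, Rep=34): rows 10, 13, 15 → AcctNo takes values {6, 1} — violation
Two rows agree on {Balance, Rep} but differ on AcctNo, so {Balance, Rep} → AcctNo does not hold.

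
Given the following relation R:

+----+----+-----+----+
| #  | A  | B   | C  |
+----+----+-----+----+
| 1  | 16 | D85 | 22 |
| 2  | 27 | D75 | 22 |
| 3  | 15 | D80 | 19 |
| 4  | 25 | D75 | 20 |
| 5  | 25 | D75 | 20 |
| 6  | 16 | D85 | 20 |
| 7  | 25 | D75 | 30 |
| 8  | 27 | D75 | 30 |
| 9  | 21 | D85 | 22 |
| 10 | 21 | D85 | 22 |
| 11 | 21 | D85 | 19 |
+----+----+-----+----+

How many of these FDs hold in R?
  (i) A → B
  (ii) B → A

1

(i) A → B: every LHS value maps to a single RHS value — holds.
(ii) B → A: B=D85: rows 1, 6, 9, 10, 11 → A takes values {16, 21} — violation; B=D75: rows 2, 4, 5, 7, 8 → A takes values {27, 25} — violation — fails.
1 of the 2 dependencies holds.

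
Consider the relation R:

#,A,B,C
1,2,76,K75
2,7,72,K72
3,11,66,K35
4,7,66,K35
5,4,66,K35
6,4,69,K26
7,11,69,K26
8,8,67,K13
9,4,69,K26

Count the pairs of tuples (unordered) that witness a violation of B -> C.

B=66: all 3 rows agree on C — 0 pairs.
B=69: all 3 rows agree on C — 0 pairs.

0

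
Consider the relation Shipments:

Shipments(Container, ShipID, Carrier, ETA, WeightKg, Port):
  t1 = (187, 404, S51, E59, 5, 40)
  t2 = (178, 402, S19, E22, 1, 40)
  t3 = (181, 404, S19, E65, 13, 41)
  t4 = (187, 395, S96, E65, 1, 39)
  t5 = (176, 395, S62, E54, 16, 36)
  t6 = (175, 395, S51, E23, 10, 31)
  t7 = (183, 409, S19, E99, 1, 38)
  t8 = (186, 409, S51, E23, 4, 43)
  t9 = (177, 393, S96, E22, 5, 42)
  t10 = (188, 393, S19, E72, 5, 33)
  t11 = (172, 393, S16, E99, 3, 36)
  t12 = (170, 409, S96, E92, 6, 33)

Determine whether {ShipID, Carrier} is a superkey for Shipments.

Yes

All 12 rows have distinct {ShipID, Carrier} values, so {ShipID, Carrier} → (all attributes) holds and {ShipID, Carrier} is a superkey.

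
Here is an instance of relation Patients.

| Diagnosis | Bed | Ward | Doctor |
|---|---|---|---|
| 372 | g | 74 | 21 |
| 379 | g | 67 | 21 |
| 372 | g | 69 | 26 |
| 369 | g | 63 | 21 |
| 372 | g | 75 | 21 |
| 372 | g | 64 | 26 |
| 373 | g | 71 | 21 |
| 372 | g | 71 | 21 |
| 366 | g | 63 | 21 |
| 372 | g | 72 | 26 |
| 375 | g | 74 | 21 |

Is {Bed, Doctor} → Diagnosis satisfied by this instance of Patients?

No

(Bed=g, Doctor=21): 8 rows → Diagnosis takes values {372, 379, 369, 373, 366, 375} — violation
(Bed=g, Doctor=26): 3 rows → Diagnosis = 372, 372, 372 ✓
Two rows agree on {Bed, Doctor} but differ on Diagnosis, so {Bed, Doctor} → Diagnosis does not hold.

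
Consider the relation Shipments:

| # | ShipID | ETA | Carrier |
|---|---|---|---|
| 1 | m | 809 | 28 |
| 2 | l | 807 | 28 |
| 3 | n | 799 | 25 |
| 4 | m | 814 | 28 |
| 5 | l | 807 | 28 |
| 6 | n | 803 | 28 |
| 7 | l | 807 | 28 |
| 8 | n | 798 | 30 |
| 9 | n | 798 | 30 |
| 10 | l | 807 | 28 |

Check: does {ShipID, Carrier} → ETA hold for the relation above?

(ShipID=m, Carrier=28): rows 1, 4 → ETA takes values {809, 814} — violation
(ShipID=l, Carrier=28): rows 2, 5, 7, 10 → ETA = 807, 807, 807, 807 ✓
(ShipID=n, Carrier=25): row 3 → ETA = 799 ✓
(ShipID=n, Carrier=28): row 6 → ETA = 803 ✓
(ShipID=n, Carrier=30): rows 8, 9 → ETA = 798, 798 ✓
Two rows agree on {ShipID, Carrier} but differ on ETA, so {ShipID, Carrier} → ETA does not hold.

No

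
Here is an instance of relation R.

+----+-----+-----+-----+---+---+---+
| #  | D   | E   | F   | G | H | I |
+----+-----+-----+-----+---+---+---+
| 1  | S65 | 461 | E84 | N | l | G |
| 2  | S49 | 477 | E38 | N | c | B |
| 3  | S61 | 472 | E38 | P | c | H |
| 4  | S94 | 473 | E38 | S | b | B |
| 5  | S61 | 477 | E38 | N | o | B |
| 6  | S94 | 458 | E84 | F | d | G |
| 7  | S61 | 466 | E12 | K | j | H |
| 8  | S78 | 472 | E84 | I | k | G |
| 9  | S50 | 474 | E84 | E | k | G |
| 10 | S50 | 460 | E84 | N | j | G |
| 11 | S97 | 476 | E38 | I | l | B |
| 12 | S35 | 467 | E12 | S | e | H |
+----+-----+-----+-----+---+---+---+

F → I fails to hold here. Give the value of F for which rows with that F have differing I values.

F=E84: rows 1, 6, 8, 9, 10 → I = G, G, G, G, G ✓
F=E38: rows 2, 3, 4, 5, 11 → I takes values {B, H} — violation
F=E12: rows 7, 12 → I = H, H ✓
The only F value with inconsistent I is F=E38.

E38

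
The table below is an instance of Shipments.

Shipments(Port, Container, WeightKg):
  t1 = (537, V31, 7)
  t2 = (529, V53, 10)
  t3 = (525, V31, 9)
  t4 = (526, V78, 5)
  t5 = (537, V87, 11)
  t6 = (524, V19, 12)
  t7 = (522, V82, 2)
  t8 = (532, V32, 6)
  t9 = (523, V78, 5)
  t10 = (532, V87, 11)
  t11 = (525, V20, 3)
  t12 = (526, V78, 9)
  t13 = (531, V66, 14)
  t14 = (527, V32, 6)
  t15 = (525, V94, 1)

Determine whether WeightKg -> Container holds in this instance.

WeightKg=7: row 1 → Container = V31 ✓
WeightKg=10: row 2 → Container = V53 ✓
WeightKg=9: rows 3, 12 → Container takes values {V31, V78} — violation
WeightKg=5: rows 4, 9 → Container = V78, V78 ✓
WeightKg=11: rows 5, 10 → Container = V87, V87 ✓
WeightKg=12: row 6 → Container = V19 ✓
WeightKg=2: row 7 → Container = V82 ✓
WeightKg=6: rows 8, 14 → Container = V32, V32 ✓
WeightKg=3: row 11 → Container = V20 ✓
WeightKg=14: row 13 → Container = V66 ✓
WeightKg=1: row 15 → Container = V94 ✓
Two rows agree on WeightKg but differ on Container, so WeightKg -> Container does not hold.

No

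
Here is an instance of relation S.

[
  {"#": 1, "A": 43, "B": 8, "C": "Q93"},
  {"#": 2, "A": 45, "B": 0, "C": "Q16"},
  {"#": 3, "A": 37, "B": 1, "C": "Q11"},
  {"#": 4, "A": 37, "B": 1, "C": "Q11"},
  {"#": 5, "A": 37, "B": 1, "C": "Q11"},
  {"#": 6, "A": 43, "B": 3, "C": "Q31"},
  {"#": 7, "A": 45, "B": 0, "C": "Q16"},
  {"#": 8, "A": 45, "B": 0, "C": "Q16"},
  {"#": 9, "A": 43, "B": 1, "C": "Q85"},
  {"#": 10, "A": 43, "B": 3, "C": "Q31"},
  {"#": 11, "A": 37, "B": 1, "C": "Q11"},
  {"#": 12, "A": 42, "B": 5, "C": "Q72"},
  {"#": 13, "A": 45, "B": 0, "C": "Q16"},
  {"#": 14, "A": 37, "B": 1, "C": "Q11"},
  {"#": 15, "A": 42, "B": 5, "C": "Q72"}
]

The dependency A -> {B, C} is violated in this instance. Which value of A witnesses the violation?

A=43: rows 1, 6, 9, 10 → {B,C} takes values {(8, Q93), (3, Q31), (1, Q85)} — violation
A=45: rows 2, 7, 8, 13 → {B,C} = (0, Q16), (0, Q16), (0, Q16), (0, Q16) ✓
A=37: rows 3, 4, 5, 11, 14 → {B,C} = (1, Q11), (1, Q11), (1, Q11), (1, Q11), (1, Q11) ✓
A=42: rows 12, 15 → {B,C} = (5, Q72), (5, Q72) ✓
The only A value with inconsistent RHS is A=43.

43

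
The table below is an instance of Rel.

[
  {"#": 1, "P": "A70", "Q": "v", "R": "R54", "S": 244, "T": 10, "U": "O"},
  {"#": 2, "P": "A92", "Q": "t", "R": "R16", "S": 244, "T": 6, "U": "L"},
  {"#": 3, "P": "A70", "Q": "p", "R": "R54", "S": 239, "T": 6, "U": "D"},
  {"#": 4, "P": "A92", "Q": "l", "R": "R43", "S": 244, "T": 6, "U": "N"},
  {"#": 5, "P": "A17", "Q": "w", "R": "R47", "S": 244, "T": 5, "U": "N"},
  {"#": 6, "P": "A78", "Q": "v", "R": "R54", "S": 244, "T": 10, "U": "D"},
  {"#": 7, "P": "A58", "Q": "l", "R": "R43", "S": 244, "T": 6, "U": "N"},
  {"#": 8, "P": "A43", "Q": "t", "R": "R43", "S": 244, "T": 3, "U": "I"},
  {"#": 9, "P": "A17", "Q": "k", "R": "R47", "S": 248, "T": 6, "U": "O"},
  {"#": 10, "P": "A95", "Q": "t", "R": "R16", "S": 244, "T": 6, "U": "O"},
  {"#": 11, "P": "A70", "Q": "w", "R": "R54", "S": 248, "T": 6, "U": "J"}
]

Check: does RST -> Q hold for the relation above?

(R=R54, S=244, T=10): rows 1, 6 → Q = v, v ✓
(R=R16, S=244, T=6): rows 2, 10 → Q = t, t ✓
(R=R54, S=239, T=6): row 3 → Q = p ✓
(R=R43, S=244, T=6): rows 4, 7 → Q = l, l ✓
(R=R47, S=244, T=5): row 5 → Q = w ✓
(R=R43, S=244, T=3): row 8 → Q = t ✓
(R=R47, S=248, T=6): row 9 → Q = k ✓
(R=R54, S=248, T=6): row 11 → Q = w ✓
Every RST value is associated with a single Q value, so RST -> Q holds.

Yes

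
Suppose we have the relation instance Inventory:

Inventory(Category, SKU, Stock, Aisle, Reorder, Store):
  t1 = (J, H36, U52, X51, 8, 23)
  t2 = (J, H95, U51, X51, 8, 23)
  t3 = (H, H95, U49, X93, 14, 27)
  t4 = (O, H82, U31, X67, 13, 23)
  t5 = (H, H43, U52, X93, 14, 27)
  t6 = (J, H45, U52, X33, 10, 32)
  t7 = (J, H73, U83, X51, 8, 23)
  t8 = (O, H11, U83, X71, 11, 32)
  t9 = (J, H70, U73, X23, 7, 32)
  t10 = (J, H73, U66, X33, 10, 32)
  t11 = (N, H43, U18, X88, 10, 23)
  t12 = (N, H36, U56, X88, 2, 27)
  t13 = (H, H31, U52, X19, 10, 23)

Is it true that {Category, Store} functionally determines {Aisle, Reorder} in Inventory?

No

(Category=J, Store=23): rows 1, 2, 7 → {Aisle,Reorder} = (X51, 8), (X51, 8), (X51, 8) ✓
(Category=H, Store=27): rows 3, 5 → {Aisle,Reorder} = (X93, 14), (X93, 14) ✓
(Category=O, Store=23): row 4 → {Aisle,Reorder} = (X67, 13) ✓
(Category=J, Store=32): rows 6, 9, 10 → {Aisle,Reorder} takes values {(X33, 10), (X23, 7)} — violation
(Category=O, Store=32): row 8 → {Aisle,Reorder} = (X71, 11) ✓
(Category=N, Store=23): row 11 → {Aisle,Reorder} = (X88, 10) ✓
(Category=N, Store=27): row 12 → {Aisle,Reorder} = (X88, 2) ✓
(Category=H, Store=23): row 13 → {Aisle,Reorder} = (X19, 10) ✓
Two rows agree on {Category, Store} but differ on {Aisle, Reorder}, so {Category, Store} -> {Aisle, Reorder} does not hold.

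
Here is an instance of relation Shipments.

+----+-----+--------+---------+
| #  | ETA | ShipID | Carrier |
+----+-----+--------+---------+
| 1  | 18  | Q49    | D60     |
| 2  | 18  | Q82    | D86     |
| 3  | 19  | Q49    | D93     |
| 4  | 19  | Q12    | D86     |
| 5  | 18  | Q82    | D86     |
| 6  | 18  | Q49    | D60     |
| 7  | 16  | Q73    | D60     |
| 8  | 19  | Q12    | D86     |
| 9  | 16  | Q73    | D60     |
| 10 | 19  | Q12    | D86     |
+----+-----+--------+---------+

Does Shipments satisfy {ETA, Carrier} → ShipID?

(ETA=18, Carrier=D60): rows 1, 6 → ShipID = Q49, Q49 ✓
(ETA=18, Carrier=D86): rows 2, 5 → ShipID = Q82, Q82 ✓
(ETA=19, Carrier=D93): row 3 → ShipID = Q49 ✓
(ETA=19, Carrier=D86): rows 4, 8, 10 → ShipID = Q12, Q12, Q12 ✓
(ETA=16, Carrier=D60): rows 7, 9 → ShipID = Q73, Q73 ✓
Every {ETA, Carrier} value is associated with a single ShipID value, so {ETA, Carrier} → ShipID holds.

Yes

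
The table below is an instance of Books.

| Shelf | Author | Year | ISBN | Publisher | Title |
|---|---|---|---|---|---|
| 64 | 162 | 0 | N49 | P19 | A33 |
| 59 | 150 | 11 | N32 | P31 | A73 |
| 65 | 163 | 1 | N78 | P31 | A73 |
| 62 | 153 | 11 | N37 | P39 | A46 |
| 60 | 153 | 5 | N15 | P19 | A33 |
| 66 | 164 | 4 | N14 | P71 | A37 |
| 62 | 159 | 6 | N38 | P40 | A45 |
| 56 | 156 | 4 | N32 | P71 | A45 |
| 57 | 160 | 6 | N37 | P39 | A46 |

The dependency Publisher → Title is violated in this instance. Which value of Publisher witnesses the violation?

P71

Publisher=P19: 2 rows → Title = A33, A33 ✓
Publisher=P31: 2 rows → Title = A73, A73 ✓
Publisher=P39: 2 rows → Title = A46, A46 ✓
Publisher=P71: 2 rows → Title takes values {A37, A45} — violation
Publisher=P40: 1 row → Title = A45 ✓
The only Publisher value with inconsistent Title is Publisher=P71.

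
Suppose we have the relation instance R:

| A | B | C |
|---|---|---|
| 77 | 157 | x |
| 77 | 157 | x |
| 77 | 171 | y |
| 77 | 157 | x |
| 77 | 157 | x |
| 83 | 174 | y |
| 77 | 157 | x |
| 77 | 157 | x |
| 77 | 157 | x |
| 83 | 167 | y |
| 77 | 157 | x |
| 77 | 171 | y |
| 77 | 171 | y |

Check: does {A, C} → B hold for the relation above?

No

(A=77, C=x): 8 rows → B = 157, 157, 157, 157, 157, 157, 157, 157 ✓
(A=77, C=y): 3 rows → B = 171, 171, 171 ✓
(A=83, C=y): 2 rows → B takes values {174, 167} — violation
Two rows agree on {A, C} but differ on B, so {A, C} → B does not hold.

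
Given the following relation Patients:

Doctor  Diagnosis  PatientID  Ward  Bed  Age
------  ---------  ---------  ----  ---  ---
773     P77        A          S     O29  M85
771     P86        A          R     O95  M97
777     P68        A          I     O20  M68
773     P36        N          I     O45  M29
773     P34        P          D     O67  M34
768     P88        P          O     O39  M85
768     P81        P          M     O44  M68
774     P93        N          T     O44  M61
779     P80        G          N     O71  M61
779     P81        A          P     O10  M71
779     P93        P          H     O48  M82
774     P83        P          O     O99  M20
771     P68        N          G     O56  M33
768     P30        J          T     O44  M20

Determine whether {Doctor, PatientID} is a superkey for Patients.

No

Two distinct rows share (Doctor=768, PatientID=P), so {Doctor, PatientID} does not determine every attribute — not a superkey.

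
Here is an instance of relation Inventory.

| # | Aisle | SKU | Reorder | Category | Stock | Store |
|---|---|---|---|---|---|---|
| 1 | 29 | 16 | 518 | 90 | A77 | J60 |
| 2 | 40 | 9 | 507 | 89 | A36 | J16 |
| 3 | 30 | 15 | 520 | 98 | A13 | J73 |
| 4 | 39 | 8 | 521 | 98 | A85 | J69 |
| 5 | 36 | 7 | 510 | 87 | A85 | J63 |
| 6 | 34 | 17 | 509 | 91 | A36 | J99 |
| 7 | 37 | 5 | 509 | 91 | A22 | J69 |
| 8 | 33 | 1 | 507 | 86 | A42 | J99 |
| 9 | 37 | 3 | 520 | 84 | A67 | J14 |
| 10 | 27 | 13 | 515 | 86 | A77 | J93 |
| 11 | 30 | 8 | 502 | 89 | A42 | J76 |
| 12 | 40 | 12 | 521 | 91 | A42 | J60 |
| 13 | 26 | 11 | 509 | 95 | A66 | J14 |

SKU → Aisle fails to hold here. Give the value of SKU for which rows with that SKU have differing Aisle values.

SKU=16: row 1 → Aisle = 29 ✓
SKU=9: row 2 → Aisle = 40 ✓
SKU=15: row 3 → Aisle = 30 ✓
SKU=8: rows 4, 11 → Aisle takes values {39, 30} — violation
SKU=7: row 5 → Aisle = 36 ✓
SKU=17: row 6 → Aisle = 34 ✓
SKU=5: row 7 → Aisle = 37 ✓
SKU=1: row 8 → Aisle = 33 ✓
SKU=3: row 9 → Aisle = 37 ✓
SKU=13: row 10 → Aisle = 27 ✓
SKU=12: row 12 → Aisle = 40 ✓
SKU=11: row 13 → Aisle = 26 ✓
The only SKU value with inconsistent Aisle is SKU=8.

8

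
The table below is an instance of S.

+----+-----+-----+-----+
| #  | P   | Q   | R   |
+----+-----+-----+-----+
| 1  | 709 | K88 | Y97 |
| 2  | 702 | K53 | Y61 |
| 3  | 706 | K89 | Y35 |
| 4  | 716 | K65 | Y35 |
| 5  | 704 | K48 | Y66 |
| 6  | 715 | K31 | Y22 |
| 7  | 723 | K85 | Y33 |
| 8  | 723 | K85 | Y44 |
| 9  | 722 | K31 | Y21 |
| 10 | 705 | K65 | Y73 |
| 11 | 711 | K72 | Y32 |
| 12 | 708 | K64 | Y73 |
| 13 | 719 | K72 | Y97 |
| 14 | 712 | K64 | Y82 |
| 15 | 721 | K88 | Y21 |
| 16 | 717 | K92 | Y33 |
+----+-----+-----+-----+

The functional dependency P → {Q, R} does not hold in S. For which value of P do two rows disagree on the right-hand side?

723

P=709: row 1 → {Q,R} = (K88, Y97) ✓
P=702: row 2 → {Q,R} = (K53, Y61) ✓
P=706: row 3 → {Q,R} = (K89, Y35) ✓
P=716: row 4 → {Q,R} = (K65, Y35) ✓
P=704: row 5 → {Q,R} = (K48, Y66) ✓
P=715: row 6 → {Q,R} = (K31, Y22) ✓
P=723: rows 7, 8 → {Q,R} takes values {(K85, Y33), (K85, Y44)} — violation
P=722: row 9 → {Q,R} = (K31, Y21) ✓
P=705: row 10 → {Q,R} = (K65, Y73) ✓
P=711: row 11 → {Q,R} = (K72, Y32) ✓
P=708: row 12 → {Q,R} = (K64, Y73) ✓
P=719: row 13 → {Q,R} = (K72, Y97) ✓
P=712: row 14 → {Q,R} = (K64, Y82) ✓
P=721: row 15 → {Q,R} = (K88, Y21) ✓
P=717: row 16 → {Q,R} = (K92, Y33) ✓
The only P value with inconsistent RHS is P=723.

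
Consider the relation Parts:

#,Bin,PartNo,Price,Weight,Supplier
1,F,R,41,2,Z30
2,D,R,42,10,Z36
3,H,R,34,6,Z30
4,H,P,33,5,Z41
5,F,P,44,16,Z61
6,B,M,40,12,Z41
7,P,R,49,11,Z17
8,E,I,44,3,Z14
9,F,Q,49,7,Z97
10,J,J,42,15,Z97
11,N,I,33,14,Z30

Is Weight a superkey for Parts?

All 11 rows have distinct Weight values, so Weight → (all attributes) holds and Weight is a superkey.

Yes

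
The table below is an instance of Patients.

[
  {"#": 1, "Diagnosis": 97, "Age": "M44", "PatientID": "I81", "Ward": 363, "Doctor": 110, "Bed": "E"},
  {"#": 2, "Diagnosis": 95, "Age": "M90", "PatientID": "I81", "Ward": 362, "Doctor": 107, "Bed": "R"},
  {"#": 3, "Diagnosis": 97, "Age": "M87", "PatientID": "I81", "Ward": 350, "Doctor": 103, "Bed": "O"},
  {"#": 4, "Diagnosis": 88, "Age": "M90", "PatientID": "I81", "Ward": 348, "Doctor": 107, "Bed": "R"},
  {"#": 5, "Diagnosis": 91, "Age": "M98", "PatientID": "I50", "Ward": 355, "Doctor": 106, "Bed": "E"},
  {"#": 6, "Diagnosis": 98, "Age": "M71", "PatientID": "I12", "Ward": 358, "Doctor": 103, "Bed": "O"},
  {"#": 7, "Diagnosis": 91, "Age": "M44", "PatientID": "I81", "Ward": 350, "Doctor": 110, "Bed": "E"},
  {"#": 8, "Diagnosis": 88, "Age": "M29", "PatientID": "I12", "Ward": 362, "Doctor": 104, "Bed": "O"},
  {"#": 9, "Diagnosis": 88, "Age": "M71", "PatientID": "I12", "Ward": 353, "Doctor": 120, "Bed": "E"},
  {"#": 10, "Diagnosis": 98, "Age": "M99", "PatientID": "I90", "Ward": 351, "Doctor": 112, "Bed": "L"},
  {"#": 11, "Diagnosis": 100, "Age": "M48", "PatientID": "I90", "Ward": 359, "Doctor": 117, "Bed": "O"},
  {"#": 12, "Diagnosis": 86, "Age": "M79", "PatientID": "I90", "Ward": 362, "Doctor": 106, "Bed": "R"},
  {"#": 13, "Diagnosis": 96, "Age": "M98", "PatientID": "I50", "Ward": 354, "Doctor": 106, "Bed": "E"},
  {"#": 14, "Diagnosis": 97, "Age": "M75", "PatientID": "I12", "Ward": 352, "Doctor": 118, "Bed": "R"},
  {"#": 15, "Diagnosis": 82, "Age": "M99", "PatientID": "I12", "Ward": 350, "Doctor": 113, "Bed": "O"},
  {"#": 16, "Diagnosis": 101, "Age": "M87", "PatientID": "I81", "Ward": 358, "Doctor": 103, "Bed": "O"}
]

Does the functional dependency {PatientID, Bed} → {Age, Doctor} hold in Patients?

(PatientID=I81, Bed=E): rows 1, 7 → {Age,Doctor} = (M44, 110), (M44, 110) ✓
(PatientID=I81, Bed=R): rows 2, 4 → {Age,Doctor} = (M90, 107), (M90, 107) ✓
(PatientID=I81, Bed=O): rows 3, 16 → {Age,Doctor} = (M87, 103), (M87, 103) ✓
(PatientID=I50, Bed=E): rows 5, 13 → {Age,Doctor} = (M98, 106), (M98, 106) ✓
(PatientID=I12, Bed=O): rows 6, 8, 15 → {Age,Doctor} takes values {(M71, 103), (M29, 104), (M99, 113)} — violation
(PatientID=I12, Bed=E): row 9 → {Age,Doctor} = (M71, 120) ✓
(PatientID=I90, Bed=L): row 10 → {Age,Doctor} = (M99, 112) ✓
(PatientID=I90, Bed=O): row 11 → {Age,Doctor} = (M48, 117) ✓
(PatientID=I90, Bed=R): row 12 → {Age,Doctor} = (M79, 106) ✓
(PatientID=I12, Bed=R): row 14 → {Age,Doctor} = (M75, 118) ✓
Two rows agree on {PatientID, Bed} but differ on {Age, Doctor}, so {PatientID, Bed} → {Age, Doctor} does not hold.

No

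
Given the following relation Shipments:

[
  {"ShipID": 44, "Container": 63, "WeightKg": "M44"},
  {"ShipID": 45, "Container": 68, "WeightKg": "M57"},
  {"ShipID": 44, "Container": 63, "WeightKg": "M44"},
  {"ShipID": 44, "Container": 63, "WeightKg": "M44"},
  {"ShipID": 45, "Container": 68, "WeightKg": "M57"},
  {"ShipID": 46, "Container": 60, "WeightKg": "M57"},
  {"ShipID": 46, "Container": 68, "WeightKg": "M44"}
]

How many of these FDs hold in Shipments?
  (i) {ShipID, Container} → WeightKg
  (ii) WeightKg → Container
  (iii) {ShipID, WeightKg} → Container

2

(i) {ShipID, Container} → WeightKg: every LHS value maps to a single RHS value — holds.
(ii) WeightKg → Container: WeightKg=M44: 4 rows → Container takes values {63, 68} — violation; WeightKg=M57: 3 rows → Container takes values {68, 60} — violation — fails.
(iii) {ShipID, WeightKg} → Container: every LHS value maps to a single RHS value — holds.
2 of the 3 dependencies hold.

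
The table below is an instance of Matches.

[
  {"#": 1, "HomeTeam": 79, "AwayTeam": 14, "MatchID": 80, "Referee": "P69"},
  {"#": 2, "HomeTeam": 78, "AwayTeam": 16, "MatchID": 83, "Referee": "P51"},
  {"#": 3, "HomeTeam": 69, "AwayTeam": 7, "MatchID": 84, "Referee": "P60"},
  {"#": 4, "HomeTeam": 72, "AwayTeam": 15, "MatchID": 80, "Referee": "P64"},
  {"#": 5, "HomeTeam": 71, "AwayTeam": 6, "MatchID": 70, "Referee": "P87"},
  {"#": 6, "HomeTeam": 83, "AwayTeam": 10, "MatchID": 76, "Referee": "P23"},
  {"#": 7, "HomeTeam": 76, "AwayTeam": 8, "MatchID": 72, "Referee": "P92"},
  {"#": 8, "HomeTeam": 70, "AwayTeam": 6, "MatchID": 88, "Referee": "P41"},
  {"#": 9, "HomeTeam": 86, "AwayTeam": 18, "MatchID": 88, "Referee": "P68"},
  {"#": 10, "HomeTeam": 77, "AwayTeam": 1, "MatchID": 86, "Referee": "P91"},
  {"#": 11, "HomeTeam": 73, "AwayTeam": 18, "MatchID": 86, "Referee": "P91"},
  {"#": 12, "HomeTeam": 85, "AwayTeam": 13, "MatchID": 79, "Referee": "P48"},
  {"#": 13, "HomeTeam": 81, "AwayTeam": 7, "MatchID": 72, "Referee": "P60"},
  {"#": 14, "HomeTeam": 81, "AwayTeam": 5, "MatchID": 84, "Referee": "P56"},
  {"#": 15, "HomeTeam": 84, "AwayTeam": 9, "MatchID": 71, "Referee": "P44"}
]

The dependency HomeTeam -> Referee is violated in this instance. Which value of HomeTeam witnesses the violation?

81

HomeTeam=79: row 1 → Referee = P69 ✓
HomeTeam=78: row 2 → Referee = P51 ✓
HomeTeam=69: row 3 → Referee = P60 ✓
HomeTeam=72: row 4 → Referee = P64 ✓
HomeTeam=71: row 5 → Referee = P87 ✓
HomeTeam=83: row 6 → Referee = P23 ✓
HomeTeam=76: row 7 → Referee = P92 ✓
HomeTeam=70: row 8 → Referee = P41 ✓
HomeTeam=86: row 9 → Referee = P68 ✓
HomeTeam=77: row 10 → Referee = P91 ✓
HomeTeam=73: row 11 → Referee = P91 ✓
HomeTeam=85: row 12 → Referee = P48 ✓
HomeTeam=81: rows 13, 14 → Referee takes values {P60, P56} — violation
HomeTeam=84: row 15 → Referee = P44 ✓
The only HomeTeam value with inconsistent Referee is HomeTeam=81.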